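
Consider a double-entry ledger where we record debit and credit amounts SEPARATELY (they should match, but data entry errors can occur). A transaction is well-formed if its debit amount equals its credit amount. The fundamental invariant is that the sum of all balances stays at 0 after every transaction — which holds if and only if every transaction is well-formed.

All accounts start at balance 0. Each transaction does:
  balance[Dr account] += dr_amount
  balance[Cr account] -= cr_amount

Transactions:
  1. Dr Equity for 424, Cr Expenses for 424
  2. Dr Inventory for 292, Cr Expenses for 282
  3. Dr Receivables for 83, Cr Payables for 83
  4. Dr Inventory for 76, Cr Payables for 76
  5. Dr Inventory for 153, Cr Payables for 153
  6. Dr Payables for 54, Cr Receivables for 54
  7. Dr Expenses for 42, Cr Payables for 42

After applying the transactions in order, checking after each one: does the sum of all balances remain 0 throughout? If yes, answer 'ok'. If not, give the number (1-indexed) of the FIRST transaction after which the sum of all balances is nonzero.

Answer: 2

Derivation:
After txn 1: dr=424 cr=424 sum_balances=0
After txn 2: dr=292 cr=282 sum_balances=10
After txn 3: dr=83 cr=83 sum_balances=10
After txn 4: dr=76 cr=76 sum_balances=10
After txn 5: dr=153 cr=153 sum_balances=10
After txn 6: dr=54 cr=54 sum_balances=10
After txn 7: dr=42 cr=42 sum_balances=10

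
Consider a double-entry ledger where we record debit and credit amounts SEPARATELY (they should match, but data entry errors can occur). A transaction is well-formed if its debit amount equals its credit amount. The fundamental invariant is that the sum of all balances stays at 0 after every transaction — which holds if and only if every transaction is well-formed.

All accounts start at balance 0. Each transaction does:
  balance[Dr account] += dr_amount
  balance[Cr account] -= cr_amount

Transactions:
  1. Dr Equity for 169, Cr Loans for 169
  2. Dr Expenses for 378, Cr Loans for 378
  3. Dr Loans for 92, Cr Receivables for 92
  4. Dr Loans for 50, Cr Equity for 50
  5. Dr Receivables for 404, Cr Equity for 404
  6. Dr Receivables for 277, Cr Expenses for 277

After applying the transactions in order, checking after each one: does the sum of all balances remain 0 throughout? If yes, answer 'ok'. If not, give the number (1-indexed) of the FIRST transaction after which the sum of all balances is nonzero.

Answer: ok

Derivation:
After txn 1: dr=169 cr=169 sum_balances=0
After txn 2: dr=378 cr=378 sum_balances=0
After txn 3: dr=92 cr=92 sum_balances=0
After txn 4: dr=50 cr=50 sum_balances=0
After txn 5: dr=404 cr=404 sum_balances=0
After txn 6: dr=277 cr=277 sum_balances=0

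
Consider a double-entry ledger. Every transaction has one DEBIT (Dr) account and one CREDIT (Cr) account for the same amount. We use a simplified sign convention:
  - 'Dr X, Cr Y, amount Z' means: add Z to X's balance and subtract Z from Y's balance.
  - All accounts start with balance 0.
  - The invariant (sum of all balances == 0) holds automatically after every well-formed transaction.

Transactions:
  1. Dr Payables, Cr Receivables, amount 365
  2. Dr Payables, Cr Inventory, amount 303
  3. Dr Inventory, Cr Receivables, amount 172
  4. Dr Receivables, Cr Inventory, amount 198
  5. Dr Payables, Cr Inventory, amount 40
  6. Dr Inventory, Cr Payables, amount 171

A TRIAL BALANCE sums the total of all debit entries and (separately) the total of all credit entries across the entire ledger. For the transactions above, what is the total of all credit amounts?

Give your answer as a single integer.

Txn 1: credit+=365
Txn 2: credit+=303
Txn 3: credit+=172
Txn 4: credit+=198
Txn 5: credit+=40
Txn 6: credit+=171
Total credits = 1249

Answer: 1249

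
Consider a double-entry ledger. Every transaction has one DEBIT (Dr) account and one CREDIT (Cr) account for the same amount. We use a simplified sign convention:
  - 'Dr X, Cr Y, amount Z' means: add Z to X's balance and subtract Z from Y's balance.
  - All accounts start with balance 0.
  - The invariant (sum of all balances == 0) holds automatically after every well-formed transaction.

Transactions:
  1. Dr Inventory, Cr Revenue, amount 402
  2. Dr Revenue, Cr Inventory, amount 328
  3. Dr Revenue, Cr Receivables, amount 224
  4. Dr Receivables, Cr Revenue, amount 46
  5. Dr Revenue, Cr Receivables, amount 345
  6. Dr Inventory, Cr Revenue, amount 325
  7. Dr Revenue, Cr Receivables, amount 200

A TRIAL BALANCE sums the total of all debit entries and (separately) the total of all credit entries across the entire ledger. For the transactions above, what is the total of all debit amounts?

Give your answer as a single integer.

Answer: 1870

Derivation:
Txn 1: debit+=402
Txn 2: debit+=328
Txn 3: debit+=224
Txn 4: debit+=46
Txn 5: debit+=345
Txn 6: debit+=325
Txn 7: debit+=200
Total debits = 1870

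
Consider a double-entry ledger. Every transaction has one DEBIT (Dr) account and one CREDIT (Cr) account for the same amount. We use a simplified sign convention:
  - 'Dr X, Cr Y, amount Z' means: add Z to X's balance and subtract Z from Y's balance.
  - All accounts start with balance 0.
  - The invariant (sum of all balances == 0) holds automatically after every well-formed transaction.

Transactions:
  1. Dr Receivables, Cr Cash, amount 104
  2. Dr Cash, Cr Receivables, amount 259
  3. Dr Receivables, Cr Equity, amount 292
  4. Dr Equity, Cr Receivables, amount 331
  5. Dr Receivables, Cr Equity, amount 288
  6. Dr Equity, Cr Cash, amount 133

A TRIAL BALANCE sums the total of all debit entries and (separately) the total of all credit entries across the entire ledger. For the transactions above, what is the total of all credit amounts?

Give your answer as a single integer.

Answer: 1407

Derivation:
Txn 1: credit+=104
Txn 2: credit+=259
Txn 3: credit+=292
Txn 4: credit+=331
Txn 5: credit+=288
Txn 6: credit+=133
Total credits = 1407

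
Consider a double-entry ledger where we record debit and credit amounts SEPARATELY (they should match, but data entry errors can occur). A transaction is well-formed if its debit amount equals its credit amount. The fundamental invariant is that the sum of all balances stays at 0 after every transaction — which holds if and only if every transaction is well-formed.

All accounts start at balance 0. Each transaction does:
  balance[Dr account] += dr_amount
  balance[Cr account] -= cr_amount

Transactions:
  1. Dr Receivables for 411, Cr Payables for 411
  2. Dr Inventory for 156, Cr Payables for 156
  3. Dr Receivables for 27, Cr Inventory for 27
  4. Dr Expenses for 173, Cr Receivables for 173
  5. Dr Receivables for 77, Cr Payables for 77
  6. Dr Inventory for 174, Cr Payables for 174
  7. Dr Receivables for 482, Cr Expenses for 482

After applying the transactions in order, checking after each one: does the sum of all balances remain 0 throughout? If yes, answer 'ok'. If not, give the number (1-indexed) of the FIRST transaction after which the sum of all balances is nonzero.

After txn 1: dr=411 cr=411 sum_balances=0
After txn 2: dr=156 cr=156 sum_balances=0
After txn 3: dr=27 cr=27 sum_balances=0
After txn 4: dr=173 cr=173 sum_balances=0
After txn 5: dr=77 cr=77 sum_balances=0
After txn 6: dr=174 cr=174 sum_balances=0
After txn 7: dr=482 cr=482 sum_balances=0

Answer: ok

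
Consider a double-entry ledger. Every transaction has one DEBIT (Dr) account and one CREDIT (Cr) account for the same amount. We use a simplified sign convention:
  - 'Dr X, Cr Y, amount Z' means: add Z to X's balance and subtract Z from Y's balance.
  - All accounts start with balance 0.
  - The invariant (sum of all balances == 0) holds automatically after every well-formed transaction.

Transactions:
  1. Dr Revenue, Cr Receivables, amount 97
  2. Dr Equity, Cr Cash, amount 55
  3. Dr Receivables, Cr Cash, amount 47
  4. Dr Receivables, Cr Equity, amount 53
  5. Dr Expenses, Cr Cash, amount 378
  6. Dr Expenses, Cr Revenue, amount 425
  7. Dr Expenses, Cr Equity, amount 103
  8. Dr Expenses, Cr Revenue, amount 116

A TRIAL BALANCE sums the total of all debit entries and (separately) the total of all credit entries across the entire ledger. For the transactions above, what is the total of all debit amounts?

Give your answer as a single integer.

Answer: 1274

Derivation:
Txn 1: debit+=97
Txn 2: debit+=55
Txn 3: debit+=47
Txn 4: debit+=53
Txn 5: debit+=378
Txn 6: debit+=425
Txn 7: debit+=103
Txn 8: debit+=116
Total debits = 1274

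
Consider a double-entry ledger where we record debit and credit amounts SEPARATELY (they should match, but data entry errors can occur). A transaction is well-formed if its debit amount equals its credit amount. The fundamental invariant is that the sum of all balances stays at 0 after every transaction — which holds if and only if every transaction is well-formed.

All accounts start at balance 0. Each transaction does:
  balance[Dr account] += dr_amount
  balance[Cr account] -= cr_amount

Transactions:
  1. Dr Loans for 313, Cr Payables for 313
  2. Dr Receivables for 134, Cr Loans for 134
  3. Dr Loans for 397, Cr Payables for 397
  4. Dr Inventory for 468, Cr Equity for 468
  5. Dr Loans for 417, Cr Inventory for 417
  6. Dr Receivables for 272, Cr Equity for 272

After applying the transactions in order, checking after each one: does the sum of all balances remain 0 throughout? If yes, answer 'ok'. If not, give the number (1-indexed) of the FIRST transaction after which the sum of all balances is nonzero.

Answer: ok

Derivation:
After txn 1: dr=313 cr=313 sum_balances=0
After txn 2: dr=134 cr=134 sum_balances=0
After txn 3: dr=397 cr=397 sum_balances=0
After txn 4: dr=468 cr=468 sum_balances=0
After txn 5: dr=417 cr=417 sum_balances=0
After txn 6: dr=272 cr=272 sum_balances=0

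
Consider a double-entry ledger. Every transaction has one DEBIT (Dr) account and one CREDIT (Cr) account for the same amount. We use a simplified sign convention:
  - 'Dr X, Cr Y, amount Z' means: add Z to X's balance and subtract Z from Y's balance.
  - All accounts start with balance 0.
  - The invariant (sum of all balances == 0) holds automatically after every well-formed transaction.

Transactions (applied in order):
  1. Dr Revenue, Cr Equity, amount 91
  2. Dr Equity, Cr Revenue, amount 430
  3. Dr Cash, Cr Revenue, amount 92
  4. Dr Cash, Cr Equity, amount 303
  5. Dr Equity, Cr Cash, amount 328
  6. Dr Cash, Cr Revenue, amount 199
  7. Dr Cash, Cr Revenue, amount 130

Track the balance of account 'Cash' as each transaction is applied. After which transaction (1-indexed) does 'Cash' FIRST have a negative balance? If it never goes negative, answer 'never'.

Answer: never

Derivation:
After txn 1: Cash=0
After txn 2: Cash=0
After txn 3: Cash=92
After txn 4: Cash=395
After txn 5: Cash=67
After txn 6: Cash=266
After txn 7: Cash=396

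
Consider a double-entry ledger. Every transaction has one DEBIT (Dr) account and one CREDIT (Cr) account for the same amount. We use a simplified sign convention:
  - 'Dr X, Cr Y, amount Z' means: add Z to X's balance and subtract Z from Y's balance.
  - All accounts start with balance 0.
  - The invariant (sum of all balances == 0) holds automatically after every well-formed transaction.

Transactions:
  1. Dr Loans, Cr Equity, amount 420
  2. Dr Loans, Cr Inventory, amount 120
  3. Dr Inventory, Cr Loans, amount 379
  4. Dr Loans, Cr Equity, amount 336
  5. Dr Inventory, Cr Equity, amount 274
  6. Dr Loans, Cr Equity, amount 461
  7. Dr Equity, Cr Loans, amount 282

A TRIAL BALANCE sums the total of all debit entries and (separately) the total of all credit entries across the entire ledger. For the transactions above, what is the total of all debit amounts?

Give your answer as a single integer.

Answer: 2272

Derivation:
Txn 1: debit+=420
Txn 2: debit+=120
Txn 3: debit+=379
Txn 4: debit+=336
Txn 5: debit+=274
Txn 6: debit+=461
Txn 7: debit+=282
Total debits = 2272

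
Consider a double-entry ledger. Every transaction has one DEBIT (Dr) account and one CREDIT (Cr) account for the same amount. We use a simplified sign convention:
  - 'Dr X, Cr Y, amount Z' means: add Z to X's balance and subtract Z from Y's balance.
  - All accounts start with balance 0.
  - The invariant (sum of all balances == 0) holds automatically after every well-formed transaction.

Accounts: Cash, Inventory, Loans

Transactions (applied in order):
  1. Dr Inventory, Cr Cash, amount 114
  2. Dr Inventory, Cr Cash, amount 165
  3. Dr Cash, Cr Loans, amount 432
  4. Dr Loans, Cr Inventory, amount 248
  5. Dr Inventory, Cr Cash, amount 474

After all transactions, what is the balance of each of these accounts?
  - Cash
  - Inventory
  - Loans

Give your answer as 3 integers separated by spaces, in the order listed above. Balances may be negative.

Answer: -321 505 -184

Derivation:
After txn 1 (Dr Inventory, Cr Cash, amount 114): Cash=-114 Inventory=114
After txn 2 (Dr Inventory, Cr Cash, amount 165): Cash=-279 Inventory=279
After txn 3 (Dr Cash, Cr Loans, amount 432): Cash=153 Inventory=279 Loans=-432
After txn 4 (Dr Loans, Cr Inventory, amount 248): Cash=153 Inventory=31 Loans=-184
After txn 5 (Dr Inventory, Cr Cash, amount 474): Cash=-321 Inventory=505 Loans=-184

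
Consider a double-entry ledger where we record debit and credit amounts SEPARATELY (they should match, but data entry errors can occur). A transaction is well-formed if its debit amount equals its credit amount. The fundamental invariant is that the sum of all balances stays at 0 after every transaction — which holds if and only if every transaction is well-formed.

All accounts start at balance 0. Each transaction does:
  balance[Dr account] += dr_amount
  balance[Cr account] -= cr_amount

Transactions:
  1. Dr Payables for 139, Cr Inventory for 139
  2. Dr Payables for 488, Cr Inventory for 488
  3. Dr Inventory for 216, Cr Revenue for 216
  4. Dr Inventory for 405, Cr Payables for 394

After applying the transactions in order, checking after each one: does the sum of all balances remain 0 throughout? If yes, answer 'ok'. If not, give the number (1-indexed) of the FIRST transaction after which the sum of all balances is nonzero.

Answer: 4

Derivation:
After txn 1: dr=139 cr=139 sum_balances=0
After txn 2: dr=488 cr=488 sum_balances=0
After txn 3: dr=216 cr=216 sum_balances=0
After txn 4: dr=405 cr=394 sum_balances=11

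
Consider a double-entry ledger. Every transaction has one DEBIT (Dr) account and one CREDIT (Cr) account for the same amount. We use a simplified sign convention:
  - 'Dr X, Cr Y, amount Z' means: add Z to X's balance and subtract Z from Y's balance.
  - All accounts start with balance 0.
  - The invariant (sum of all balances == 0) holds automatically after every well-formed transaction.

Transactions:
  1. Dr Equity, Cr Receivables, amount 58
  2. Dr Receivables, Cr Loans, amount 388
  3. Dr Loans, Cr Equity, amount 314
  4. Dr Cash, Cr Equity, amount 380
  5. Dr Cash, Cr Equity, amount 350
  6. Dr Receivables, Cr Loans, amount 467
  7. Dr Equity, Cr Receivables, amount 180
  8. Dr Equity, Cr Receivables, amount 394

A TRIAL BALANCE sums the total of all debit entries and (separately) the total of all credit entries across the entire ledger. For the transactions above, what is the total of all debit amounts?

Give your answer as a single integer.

Answer: 2531

Derivation:
Txn 1: debit+=58
Txn 2: debit+=388
Txn 3: debit+=314
Txn 4: debit+=380
Txn 5: debit+=350
Txn 6: debit+=467
Txn 7: debit+=180
Txn 8: debit+=394
Total debits = 2531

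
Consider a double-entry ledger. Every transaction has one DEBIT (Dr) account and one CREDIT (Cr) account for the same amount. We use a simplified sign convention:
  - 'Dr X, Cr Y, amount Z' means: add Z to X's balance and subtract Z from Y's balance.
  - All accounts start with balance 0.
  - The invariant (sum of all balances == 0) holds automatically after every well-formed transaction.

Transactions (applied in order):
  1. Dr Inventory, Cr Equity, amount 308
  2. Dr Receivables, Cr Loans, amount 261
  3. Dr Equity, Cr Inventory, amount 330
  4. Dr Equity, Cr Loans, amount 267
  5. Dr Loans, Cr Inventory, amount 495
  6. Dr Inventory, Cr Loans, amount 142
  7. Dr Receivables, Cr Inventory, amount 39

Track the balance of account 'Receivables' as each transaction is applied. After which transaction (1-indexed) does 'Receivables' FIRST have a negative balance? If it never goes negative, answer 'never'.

Answer: never

Derivation:
After txn 1: Receivables=0
After txn 2: Receivables=261
After txn 3: Receivables=261
After txn 4: Receivables=261
After txn 5: Receivables=261
After txn 6: Receivables=261
After txn 7: Receivables=300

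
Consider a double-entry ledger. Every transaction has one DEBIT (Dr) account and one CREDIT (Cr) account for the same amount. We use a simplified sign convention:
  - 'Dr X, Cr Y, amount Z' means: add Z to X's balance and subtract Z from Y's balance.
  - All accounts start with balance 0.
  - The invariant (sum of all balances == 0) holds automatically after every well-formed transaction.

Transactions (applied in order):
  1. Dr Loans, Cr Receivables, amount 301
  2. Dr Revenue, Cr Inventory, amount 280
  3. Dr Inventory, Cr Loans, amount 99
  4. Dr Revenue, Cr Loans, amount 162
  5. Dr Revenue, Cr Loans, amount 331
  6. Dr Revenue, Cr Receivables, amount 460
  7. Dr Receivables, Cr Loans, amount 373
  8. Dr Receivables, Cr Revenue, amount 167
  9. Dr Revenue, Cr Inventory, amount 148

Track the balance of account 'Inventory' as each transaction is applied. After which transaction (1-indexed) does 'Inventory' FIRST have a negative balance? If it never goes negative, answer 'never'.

Answer: 2

Derivation:
After txn 1: Inventory=0
After txn 2: Inventory=-280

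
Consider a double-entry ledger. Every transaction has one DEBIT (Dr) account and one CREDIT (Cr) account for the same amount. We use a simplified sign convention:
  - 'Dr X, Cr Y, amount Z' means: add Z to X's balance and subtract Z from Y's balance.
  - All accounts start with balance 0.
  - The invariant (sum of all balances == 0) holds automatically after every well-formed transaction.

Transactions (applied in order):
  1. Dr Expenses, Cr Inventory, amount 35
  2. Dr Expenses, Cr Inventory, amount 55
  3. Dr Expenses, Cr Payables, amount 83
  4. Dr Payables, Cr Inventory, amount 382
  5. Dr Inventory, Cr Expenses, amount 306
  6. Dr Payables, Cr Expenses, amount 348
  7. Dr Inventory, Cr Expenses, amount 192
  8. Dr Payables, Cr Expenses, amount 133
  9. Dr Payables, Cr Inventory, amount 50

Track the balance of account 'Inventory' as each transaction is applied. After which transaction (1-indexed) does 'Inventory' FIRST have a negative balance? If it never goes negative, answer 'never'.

Answer: 1

Derivation:
After txn 1: Inventory=-35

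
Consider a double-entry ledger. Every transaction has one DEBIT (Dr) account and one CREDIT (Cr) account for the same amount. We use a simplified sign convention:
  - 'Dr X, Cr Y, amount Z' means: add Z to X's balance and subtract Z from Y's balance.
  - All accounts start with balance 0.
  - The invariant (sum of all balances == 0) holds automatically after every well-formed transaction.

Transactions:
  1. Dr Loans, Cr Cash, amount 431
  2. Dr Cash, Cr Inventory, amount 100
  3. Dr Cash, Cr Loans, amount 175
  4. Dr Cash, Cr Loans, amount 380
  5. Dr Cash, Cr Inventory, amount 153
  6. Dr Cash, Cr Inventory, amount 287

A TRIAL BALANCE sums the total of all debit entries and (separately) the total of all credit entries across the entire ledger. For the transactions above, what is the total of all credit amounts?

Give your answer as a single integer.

Answer: 1526

Derivation:
Txn 1: credit+=431
Txn 2: credit+=100
Txn 3: credit+=175
Txn 4: credit+=380
Txn 5: credit+=153
Txn 6: credit+=287
Total credits = 1526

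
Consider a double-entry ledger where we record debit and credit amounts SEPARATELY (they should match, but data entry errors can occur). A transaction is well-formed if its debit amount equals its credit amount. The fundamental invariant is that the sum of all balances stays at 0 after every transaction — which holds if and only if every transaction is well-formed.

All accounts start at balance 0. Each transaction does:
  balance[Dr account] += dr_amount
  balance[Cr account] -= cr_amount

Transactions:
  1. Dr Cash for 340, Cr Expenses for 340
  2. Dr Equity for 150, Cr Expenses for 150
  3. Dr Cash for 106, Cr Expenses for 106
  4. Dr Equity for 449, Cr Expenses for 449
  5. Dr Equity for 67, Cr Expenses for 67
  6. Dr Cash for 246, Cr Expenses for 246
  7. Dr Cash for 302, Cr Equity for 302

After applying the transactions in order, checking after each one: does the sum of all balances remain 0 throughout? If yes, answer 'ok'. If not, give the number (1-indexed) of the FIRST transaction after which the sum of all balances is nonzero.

Answer: ok

Derivation:
After txn 1: dr=340 cr=340 sum_balances=0
After txn 2: dr=150 cr=150 sum_balances=0
After txn 3: dr=106 cr=106 sum_balances=0
After txn 4: dr=449 cr=449 sum_balances=0
After txn 5: dr=67 cr=67 sum_balances=0
After txn 6: dr=246 cr=246 sum_balances=0
After txn 7: dr=302 cr=302 sum_balances=0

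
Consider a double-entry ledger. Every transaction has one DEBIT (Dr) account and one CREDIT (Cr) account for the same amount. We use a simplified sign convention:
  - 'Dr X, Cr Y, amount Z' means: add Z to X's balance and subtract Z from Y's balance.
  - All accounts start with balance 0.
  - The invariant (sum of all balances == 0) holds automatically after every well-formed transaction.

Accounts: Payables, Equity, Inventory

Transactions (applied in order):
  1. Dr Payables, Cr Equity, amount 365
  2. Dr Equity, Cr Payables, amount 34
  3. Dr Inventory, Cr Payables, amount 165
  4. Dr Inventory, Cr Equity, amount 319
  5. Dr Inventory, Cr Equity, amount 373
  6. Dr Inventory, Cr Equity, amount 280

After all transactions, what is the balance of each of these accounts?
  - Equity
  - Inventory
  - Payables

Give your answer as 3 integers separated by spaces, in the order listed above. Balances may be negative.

After txn 1 (Dr Payables, Cr Equity, amount 365): Equity=-365 Payables=365
After txn 2 (Dr Equity, Cr Payables, amount 34): Equity=-331 Payables=331
After txn 3 (Dr Inventory, Cr Payables, amount 165): Equity=-331 Inventory=165 Payables=166
After txn 4 (Dr Inventory, Cr Equity, amount 319): Equity=-650 Inventory=484 Payables=166
After txn 5 (Dr Inventory, Cr Equity, amount 373): Equity=-1023 Inventory=857 Payables=166
After txn 6 (Dr Inventory, Cr Equity, amount 280): Equity=-1303 Inventory=1137 Payables=166

Answer: -1303 1137 166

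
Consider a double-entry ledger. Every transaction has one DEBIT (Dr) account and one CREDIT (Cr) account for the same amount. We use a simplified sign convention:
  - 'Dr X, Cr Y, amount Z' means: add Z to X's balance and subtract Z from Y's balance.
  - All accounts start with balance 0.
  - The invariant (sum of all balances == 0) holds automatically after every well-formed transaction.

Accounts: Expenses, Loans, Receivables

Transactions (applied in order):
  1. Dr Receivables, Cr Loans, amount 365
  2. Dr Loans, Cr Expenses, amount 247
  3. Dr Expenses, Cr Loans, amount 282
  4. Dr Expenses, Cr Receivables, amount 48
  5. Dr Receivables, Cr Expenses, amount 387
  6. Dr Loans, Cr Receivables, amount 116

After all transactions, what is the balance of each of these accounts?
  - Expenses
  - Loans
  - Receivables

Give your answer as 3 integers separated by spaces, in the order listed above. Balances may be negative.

After txn 1 (Dr Receivables, Cr Loans, amount 365): Loans=-365 Receivables=365
After txn 2 (Dr Loans, Cr Expenses, amount 247): Expenses=-247 Loans=-118 Receivables=365
After txn 3 (Dr Expenses, Cr Loans, amount 282): Expenses=35 Loans=-400 Receivables=365
After txn 4 (Dr Expenses, Cr Receivables, amount 48): Expenses=83 Loans=-400 Receivables=317
After txn 5 (Dr Receivables, Cr Expenses, amount 387): Expenses=-304 Loans=-400 Receivables=704
After txn 6 (Dr Loans, Cr Receivables, amount 116): Expenses=-304 Loans=-284 Receivables=588

Answer: -304 -284 588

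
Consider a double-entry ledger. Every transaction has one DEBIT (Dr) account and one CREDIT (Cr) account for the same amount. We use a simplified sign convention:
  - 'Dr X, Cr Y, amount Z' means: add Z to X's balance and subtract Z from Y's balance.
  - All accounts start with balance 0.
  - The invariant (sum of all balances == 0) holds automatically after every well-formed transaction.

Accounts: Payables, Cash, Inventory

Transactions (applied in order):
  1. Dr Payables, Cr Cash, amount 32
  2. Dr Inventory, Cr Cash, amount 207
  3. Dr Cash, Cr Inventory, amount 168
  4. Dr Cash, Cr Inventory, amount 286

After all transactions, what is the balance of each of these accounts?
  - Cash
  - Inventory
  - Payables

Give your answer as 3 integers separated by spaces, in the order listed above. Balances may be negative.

After txn 1 (Dr Payables, Cr Cash, amount 32): Cash=-32 Payables=32
After txn 2 (Dr Inventory, Cr Cash, amount 207): Cash=-239 Inventory=207 Payables=32
After txn 3 (Dr Cash, Cr Inventory, amount 168): Cash=-71 Inventory=39 Payables=32
After txn 4 (Dr Cash, Cr Inventory, amount 286): Cash=215 Inventory=-247 Payables=32

Answer: 215 -247 32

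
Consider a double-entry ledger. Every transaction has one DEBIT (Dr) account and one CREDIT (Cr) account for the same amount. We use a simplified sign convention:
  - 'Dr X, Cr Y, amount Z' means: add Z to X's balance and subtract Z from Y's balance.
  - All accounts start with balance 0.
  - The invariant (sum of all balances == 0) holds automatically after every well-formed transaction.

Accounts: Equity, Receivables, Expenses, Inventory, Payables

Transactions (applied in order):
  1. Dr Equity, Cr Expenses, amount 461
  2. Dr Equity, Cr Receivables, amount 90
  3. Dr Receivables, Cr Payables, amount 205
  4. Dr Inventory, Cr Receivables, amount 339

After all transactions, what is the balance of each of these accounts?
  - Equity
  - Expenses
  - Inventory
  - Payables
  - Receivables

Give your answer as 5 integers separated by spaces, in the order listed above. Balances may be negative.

Answer: 551 -461 339 -205 -224

Derivation:
After txn 1 (Dr Equity, Cr Expenses, amount 461): Equity=461 Expenses=-461
After txn 2 (Dr Equity, Cr Receivables, amount 90): Equity=551 Expenses=-461 Receivables=-90
After txn 3 (Dr Receivables, Cr Payables, amount 205): Equity=551 Expenses=-461 Payables=-205 Receivables=115
After txn 4 (Dr Inventory, Cr Receivables, amount 339): Equity=551 Expenses=-461 Inventory=339 Payables=-205 Receivables=-224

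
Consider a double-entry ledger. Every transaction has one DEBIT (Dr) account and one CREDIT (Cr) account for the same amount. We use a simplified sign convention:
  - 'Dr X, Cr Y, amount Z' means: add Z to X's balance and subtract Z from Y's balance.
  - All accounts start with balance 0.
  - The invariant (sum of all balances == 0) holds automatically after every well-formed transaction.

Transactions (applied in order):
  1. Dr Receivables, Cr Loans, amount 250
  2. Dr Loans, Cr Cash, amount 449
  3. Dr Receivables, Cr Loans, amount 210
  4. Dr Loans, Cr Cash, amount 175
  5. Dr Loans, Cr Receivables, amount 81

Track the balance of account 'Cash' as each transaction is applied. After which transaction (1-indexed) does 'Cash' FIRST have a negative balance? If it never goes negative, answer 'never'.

Answer: 2

Derivation:
After txn 1: Cash=0
After txn 2: Cash=-449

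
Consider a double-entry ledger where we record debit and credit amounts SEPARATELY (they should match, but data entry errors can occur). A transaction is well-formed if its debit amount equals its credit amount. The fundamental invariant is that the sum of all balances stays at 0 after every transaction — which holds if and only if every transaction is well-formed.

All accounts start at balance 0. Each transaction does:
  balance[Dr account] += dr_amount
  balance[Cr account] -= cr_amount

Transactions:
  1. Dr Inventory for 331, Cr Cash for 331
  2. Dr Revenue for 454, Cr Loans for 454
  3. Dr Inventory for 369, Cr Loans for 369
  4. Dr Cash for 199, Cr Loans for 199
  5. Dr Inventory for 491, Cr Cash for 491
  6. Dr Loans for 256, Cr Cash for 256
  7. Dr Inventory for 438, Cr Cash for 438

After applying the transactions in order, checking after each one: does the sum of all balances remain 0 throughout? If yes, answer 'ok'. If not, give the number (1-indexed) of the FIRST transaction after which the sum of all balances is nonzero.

Answer: ok

Derivation:
After txn 1: dr=331 cr=331 sum_balances=0
After txn 2: dr=454 cr=454 sum_balances=0
After txn 3: dr=369 cr=369 sum_balances=0
After txn 4: dr=199 cr=199 sum_balances=0
After txn 5: dr=491 cr=491 sum_balances=0
After txn 6: dr=256 cr=256 sum_balances=0
After txn 7: dr=438 cr=438 sum_balances=0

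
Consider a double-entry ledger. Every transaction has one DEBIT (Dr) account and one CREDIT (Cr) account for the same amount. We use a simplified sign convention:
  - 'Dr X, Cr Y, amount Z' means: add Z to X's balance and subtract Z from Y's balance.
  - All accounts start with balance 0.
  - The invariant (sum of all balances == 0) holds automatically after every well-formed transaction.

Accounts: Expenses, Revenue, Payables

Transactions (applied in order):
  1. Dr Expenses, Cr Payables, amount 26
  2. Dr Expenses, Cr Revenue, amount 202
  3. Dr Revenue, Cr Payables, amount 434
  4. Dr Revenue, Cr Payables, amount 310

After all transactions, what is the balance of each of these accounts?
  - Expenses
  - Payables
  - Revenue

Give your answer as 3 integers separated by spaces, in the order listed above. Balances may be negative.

After txn 1 (Dr Expenses, Cr Payables, amount 26): Expenses=26 Payables=-26
After txn 2 (Dr Expenses, Cr Revenue, amount 202): Expenses=228 Payables=-26 Revenue=-202
After txn 3 (Dr Revenue, Cr Payables, amount 434): Expenses=228 Payables=-460 Revenue=232
After txn 4 (Dr Revenue, Cr Payables, amount 310): Expenses=228 Payables=-770 Revenue=542

Answer: 228 -770 542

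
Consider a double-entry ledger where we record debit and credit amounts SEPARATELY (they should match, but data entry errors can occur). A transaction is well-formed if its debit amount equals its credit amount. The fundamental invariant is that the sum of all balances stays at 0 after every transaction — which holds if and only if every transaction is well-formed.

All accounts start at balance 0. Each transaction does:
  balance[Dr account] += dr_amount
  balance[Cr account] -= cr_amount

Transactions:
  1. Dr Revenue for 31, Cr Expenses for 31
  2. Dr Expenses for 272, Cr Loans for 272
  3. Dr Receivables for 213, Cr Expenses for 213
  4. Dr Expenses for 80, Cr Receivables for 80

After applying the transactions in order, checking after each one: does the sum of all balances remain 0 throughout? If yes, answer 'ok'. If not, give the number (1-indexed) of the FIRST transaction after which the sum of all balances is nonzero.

Answer: ok

Derivation:
After txn 1: dr=31 cr=31 sum_balances=0
After txn 2: dr=272 cr=272 sum_balances=0
After txn 3: dr=213 cr=213 sum_balances=0
After txn 4: dr=80 cr=80 sum_balances=0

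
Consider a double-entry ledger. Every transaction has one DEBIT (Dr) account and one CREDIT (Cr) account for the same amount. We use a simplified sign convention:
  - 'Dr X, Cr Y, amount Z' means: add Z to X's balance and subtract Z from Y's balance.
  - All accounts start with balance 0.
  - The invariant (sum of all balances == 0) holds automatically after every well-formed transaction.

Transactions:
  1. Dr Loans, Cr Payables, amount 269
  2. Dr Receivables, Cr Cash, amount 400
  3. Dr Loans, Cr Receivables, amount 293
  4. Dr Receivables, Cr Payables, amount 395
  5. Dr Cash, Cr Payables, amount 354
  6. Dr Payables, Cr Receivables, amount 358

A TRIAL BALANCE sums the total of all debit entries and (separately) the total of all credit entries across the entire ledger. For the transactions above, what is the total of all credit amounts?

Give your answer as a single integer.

Txn 1: credit+=269
Txn 2: credit+=400
Txn 3: credit+=293
Txn 4: credit+=395
Txn 5: credit+=354
Txn 6: credit+=358
Total credits = 2069

Answer: 2069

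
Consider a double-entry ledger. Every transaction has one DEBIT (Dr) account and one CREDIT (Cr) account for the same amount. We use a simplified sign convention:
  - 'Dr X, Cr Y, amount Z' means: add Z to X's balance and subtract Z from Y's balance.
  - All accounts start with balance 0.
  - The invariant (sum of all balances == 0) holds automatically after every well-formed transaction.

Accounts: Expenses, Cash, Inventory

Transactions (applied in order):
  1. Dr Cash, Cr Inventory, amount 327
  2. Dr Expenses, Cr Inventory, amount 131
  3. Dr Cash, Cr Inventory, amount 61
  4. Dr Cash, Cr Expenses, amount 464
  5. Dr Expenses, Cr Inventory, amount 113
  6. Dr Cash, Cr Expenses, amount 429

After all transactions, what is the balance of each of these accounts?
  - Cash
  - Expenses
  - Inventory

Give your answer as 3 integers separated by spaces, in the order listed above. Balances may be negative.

Answer: 1281 -649 -632

Derivation:
After txn 1 (Dr Cash, Cr Inventory, amount 327): Cash=327 Inventory=-327
After txn 2 (Dr Expenses, Cr Inventory, amount 131): Cash=327 Expenses=131 Inventory=-458
After txn 3 (Dr Cash, Cr Inventory, amount 61): Cash=388 Expenses=131 Inventory=-519
After txn 4 (Dr Cash, Cr Expenses, amount 464): Cash=852 Expenses=-333 Inventory=-519
After txn 5 (Dr Expenses, Cr Inventory, amount 113): Cash=852 Expenses=-220 Inventory=-632
After txn 6 (Dr Cash, Cr Expenses, amount 429): Cash=1281 Expenses=-649 Inventory=-632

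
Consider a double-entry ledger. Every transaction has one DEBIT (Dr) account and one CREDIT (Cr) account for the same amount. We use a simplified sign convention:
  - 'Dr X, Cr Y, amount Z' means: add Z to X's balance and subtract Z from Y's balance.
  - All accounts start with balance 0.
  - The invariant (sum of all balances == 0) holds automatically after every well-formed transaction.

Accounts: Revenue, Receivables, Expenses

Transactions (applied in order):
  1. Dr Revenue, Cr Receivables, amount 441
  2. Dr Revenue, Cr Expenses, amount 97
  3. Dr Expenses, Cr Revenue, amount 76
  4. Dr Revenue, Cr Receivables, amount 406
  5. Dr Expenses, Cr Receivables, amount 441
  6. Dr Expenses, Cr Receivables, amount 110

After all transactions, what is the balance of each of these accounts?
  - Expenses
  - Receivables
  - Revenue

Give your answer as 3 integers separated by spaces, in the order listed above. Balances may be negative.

After txn 1 (Dr Revenue, Cr Receivables, amount 441): Receivables=-441 Revenue=441
After txn 2 (Dr Revenue, Cr Expenses, amount 97): Expenses=-97 Receivables=-441 Revenue=538
After txn 3 (Dr Expenses, Cr Revenue, amount 76): Expenses=-21 Receivables=-441 Revenue=462
After txn 4 (Dr Revenue, Cr Receivables, amount 406): Expenses=-21 Receivables=-847 Revenue=868
After txn 5 (Dr Expenses, Cr Receivables, amount 441): Expenses=420 Receivables=-1288 Revenue=868
After txn 6 (Dr Expenses, Cr Receivables, amount 110): Expenses=530 Receivables=-1398 Revenue=868

Answer: 530 -1398 868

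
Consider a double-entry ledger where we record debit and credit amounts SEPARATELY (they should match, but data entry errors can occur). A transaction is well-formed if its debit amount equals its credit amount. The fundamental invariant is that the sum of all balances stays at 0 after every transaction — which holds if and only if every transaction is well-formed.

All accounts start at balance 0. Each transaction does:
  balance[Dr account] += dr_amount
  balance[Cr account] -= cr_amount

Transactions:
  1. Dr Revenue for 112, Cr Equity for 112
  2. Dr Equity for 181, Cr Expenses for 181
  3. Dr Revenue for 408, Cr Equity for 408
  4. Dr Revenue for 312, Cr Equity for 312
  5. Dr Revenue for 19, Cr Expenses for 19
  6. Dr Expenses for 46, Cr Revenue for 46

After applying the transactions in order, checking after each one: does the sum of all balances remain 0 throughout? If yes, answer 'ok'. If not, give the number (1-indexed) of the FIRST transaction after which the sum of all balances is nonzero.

Answer: ok

Derivation:
After txn 1: dr=112 cr=112 sum_balances=0
After txn 2: dr=181 cr=181 sum_balances=0
After txn 3: dr=408 cr=408 sum_balances=0
After txn 4: dr=312 cr=312 sum_balances=0
After txn 5: dr=19 cr=19 sum_balances=0
After txn 6: dr=46 cr=46 sum_balances=0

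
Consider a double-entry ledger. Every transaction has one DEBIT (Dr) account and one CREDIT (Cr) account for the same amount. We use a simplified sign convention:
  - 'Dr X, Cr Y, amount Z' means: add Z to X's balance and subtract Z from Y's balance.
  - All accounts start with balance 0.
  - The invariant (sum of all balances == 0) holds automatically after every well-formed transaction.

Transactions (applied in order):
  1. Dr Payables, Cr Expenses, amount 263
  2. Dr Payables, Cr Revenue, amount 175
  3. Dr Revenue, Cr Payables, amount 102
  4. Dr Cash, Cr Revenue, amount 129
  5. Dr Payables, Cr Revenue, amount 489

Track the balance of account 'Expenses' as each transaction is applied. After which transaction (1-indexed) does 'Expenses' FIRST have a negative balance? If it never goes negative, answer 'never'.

After txn 1: Expenses=-263

Answer: 1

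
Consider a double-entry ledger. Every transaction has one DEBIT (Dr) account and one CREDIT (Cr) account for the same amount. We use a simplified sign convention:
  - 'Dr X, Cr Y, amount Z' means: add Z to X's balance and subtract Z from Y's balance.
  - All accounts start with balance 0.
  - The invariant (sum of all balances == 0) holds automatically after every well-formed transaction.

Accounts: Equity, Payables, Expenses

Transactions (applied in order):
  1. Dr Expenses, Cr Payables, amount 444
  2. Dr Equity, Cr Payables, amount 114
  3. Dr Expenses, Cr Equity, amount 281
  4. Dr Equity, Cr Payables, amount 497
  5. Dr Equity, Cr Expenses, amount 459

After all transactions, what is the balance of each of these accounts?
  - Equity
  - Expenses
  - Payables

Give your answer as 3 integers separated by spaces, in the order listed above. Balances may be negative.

After txn 1 (Dr Expenses, Cr Payables, amount 444): Expenses=444 Payables=-444
After txn 2 (Dr Equity, Cr Payables, amount 114): Equity=114 Expenses=444 Payables=-558
After txn 3 (Dr Expenses, Cr Equity, amount 281): Equity=-167 Expenses=725 Payables=-558
After txn 4 (Dr Equity, Cr Payables, amount 497): Equity=330 Expenses=725 Payables=-1055
After txn 5 (Dr Equity, Cr Expenses, amount 459): Equity=789 Expenses=266 Payables=-1055

Answer: 789 266 -1055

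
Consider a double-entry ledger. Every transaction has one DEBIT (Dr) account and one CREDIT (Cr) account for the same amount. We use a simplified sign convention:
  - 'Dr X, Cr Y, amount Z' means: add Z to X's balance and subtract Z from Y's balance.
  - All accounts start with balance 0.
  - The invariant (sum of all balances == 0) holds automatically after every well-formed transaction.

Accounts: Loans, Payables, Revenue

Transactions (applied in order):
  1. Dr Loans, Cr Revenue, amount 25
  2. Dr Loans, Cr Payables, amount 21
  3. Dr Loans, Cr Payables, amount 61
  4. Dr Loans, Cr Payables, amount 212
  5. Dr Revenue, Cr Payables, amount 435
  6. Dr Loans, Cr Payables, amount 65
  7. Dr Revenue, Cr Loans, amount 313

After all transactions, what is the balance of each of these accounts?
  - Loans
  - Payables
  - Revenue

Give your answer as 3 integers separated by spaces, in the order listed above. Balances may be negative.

Answer: 71 -794 723

Derivation:
After txn 1 (Dr Loans, Cr Revenue, amount 25): Loans=25 Revenue=-25
After txn 2 (Dr Loans, Cr Payables, amount 21): Loans=46 Payables=-21 Revenue=-25
After txn 3 (Dr Loans, Cr Payables, amount 61): Loans=107 Payables=-82 Revenue=-25
After txn 4 (Dr Loans, Cr Payables, amount 212): Loans=319 Payables=-294 Revenue=-25
After txn 5 (Dr Revenue, Cr Payables, amount 435): Loans=319 Payables=-729 Revenue=410
After txn 6 (Dr Loans, Cr Payables, amount 65): Loans=384 Payables=-794 Revenue=410
After txn 7 (Dr Revenue, Cr Loans, amount 313): Loans=71 Payables=-794 Revenue=723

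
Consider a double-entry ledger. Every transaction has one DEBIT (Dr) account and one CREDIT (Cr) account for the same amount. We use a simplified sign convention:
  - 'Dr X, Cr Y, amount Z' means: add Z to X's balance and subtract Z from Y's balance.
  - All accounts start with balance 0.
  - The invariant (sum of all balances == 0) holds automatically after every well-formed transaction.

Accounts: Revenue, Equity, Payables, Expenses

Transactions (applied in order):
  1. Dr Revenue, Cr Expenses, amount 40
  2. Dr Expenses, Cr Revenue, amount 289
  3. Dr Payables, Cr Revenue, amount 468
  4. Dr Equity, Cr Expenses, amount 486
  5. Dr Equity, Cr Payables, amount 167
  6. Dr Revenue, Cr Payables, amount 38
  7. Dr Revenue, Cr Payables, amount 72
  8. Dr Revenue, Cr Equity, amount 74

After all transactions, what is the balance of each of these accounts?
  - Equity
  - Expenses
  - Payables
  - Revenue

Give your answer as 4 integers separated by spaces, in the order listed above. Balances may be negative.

Answer: 579 -237 191 -533

Derivation:
After txn 1 (Dr Revenue, Cr Expenses, amount 40): Expenses=-40 Revenue=40
After txn 2 (Dr Expenses, Cr Revenue, amount 289): Expenses=249 Revenue=-249
After txn 3 (Dr Payables, Cr Revenue, amount 468): Expenses=249 Payables=468 Revenue=-717
After txn 4 (Dr Equity, Cr Expenses, amount 486): Equity=486 Expenses=-237 Payables=468 Revenue=-717
After txn 5 (Dr Equity, Cr Payables, amount 167): Equity=653 Expenses=-237 Payables=301 Revenue=-717
After txn 6 (Dr Revenue, Cr Payables, amount 38): Equity=653 Expenses=-237 Payables=263 Revenue=-679
After txn 7 (Dr Revenue, Cr Payables, amount 72): Equity=653 Expenses=-237 Payables=191 Revenue=-607
After txn 8 (Dr Revenue, Cr Equity, amount 74): Equity=579 Expenses=-237 Payables=191 Revenue=-533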